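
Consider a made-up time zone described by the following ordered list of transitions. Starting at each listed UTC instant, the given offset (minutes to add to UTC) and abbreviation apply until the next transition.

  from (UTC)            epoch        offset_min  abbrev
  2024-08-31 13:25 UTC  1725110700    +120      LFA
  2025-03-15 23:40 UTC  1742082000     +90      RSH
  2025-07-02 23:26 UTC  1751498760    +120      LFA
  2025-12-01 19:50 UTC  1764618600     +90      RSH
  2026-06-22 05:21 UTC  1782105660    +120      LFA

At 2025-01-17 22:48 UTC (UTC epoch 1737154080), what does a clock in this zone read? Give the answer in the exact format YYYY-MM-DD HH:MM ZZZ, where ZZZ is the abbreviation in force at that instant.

Query: 2025-01-17 22:48 UTC
Rule 1/5 (LFA, +02:00): 2024-08-31 13:25 UTC ≤ query < 2025-03-15 23:40 UTC
22·60 + 48 + 120 = 1488 min
1488 = 1·1440 + 48; 48 = 0·60 + 48 → 00:48, 2025-01-17 + 1 day = 2025-01-18
→ 2025-01-18 00:48 LFA

2025-01-18 00:48 LFA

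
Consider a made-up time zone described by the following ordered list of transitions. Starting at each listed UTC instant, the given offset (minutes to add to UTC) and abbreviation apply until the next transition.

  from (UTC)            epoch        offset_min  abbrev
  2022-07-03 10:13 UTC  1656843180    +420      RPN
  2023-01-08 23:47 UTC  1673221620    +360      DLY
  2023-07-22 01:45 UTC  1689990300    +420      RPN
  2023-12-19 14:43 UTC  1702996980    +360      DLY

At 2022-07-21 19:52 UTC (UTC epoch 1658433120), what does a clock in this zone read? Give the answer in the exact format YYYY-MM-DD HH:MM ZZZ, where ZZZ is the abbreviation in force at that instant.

Query: 2022-07-21 19:52 UTC
Rule 1/4 (RPN, +07:00): 2022-07-03 10:13 UTC ≤ query < 2023-01-08 23:47 UTC
19·60 + 52 + 420 = 1612 min
1612 = 1·1440 + 172; 172 = 2·60 + 52 → 02:52, 2022-07-21 + 1 day = 2022-07-22
→ 2022-07-22 02:52 RPN

2022-07-22 02:52 RPN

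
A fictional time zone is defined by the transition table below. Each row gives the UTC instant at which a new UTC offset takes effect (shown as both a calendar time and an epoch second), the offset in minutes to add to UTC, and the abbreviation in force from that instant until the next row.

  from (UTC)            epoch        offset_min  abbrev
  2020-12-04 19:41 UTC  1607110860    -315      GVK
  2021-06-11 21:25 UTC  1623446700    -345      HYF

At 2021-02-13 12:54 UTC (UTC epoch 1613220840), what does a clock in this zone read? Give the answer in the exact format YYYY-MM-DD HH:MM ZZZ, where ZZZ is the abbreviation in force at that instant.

Query: 2021-02-13 12:54 UTC
Rule 1/2 (GVK, -05:15): 2020-12-04 19:41 UTC ≤ query < 2021-06-11 21:25 UTC
12·60 + 54 - 315 = 459 min
459 = 0·1440 + 459; 459 = 7·60 + 39 → 07:39, same day
→ 2021-02-13 07:39 GVK

2021-02-13 07:39 GVK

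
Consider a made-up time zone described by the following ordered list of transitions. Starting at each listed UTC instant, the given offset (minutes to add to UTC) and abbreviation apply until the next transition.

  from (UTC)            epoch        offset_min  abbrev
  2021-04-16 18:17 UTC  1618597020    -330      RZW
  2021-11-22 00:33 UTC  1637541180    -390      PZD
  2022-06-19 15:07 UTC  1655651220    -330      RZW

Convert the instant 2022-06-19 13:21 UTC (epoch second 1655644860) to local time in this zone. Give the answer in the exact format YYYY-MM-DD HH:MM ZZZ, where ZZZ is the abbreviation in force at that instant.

Query: 2022-06-19 13:21 UTC
Rule 2/3 (PZD, -06:30): 2021-11-22 00:33 UTC ≤ query < 2022-06-19 15:07 UTC
13·60 + 21 - 390 = 411 min
411 = 0·1440 + 411; 411 = 6·60 + 51 → 06:51, same day
→ 2022-06-19 06:51 PZD

2022-06-19 06:51 PZD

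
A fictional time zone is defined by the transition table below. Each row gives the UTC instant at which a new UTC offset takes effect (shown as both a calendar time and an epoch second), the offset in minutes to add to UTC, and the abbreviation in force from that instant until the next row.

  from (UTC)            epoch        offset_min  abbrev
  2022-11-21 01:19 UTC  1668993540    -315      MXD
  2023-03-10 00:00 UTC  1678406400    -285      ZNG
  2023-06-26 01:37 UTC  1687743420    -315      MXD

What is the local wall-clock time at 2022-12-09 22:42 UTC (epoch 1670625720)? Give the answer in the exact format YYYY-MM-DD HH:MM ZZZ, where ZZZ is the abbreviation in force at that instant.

Query: 2022-12-09 22:42 UTC
Rule 1/3 (MXD, -05:15): 2022-11-21 01:19 UTC ≤ query < 2023-03-10 00:00 UTC
22·60 + 42 - 315 = 1047 min
1047 = 0·1440 + 1047; 1047 = 17·60 + 27 → 17:27, same day
→ 2022-12-09 17:27 MXD

2022-12-09 17:27 MXD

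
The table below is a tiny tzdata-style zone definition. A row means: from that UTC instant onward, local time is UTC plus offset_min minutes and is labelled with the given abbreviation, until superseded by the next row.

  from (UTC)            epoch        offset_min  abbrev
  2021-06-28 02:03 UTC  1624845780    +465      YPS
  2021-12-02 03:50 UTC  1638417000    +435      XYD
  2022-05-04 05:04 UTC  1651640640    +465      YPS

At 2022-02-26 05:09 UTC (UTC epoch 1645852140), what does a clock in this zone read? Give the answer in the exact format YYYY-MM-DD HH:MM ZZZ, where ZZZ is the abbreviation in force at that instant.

Query: 2022-02-26 05:09 UTC
Rule 2/3 (XYD, +07:15): 2021-12-02 03:50 UTC ≤ query < 2022-05-04 05:04 UTC
5·60 + 9 + 435 = 744 min
744 = 0·1440 + 744; 744 = 12·60 + 24 → 12:24, same day
→ 2022-02-26 12:24 XYD

2022-02-26 12:24 XYD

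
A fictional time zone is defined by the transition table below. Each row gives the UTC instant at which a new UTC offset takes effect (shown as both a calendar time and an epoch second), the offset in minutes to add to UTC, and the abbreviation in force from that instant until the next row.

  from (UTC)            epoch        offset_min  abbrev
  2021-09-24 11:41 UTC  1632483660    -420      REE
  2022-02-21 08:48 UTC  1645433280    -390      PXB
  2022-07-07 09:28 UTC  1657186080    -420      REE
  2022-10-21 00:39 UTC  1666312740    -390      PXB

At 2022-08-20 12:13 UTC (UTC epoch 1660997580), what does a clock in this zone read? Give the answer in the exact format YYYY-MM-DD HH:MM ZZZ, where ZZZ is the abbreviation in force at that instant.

Query: 2022-08-20 12:13 UTC
Rule 3/4 (REE, -07:00): 2022-07-07 09:28 UTC ≤ query < 2022-10-21 00:39 UTC
12·60 + 13 - 420 = 313 min
313 = 0·1440 + 313; 313 = 5·60 + 13 → 05:13, same day
→ 2022-08-20 05:13 REE

2022-08-20 05:13 REE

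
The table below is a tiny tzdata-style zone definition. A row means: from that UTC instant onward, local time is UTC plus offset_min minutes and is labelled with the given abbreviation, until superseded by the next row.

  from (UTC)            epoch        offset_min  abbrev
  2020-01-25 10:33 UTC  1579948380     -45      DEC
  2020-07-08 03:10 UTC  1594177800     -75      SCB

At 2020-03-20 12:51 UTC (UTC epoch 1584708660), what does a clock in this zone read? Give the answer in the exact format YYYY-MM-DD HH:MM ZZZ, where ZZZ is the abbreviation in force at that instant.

Query: 2020-03-20 12:51 UTC
Rule 1/2 (DEC, -00:45): 2020-01-25 10:33 UTC ≤ query < 2020-07-08 03:10 UTC
12·60 + 51 - 45 = 726 min
726 = 0·1440 + 726; 726 = 12·60 + 6 → 12:06, same day
→ 2020-03-20 12:06 DEC

2020-03-20 12:06 DEC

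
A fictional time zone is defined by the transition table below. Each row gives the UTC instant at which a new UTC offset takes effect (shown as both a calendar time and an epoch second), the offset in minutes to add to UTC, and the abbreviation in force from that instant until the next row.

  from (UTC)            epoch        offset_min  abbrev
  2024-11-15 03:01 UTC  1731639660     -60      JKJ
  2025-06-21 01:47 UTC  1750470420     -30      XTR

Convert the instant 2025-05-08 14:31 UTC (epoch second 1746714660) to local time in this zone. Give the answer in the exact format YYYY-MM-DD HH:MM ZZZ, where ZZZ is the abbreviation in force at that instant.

Query: 2025-05-08 14:31 UTC
Rule 1/2 (JKJ, -01:00): 2024-11-15 03:01 UTC ≤ query < 2025-06-21 01:47 UTC
14·60 + 31 - 60 = 811 min
811 = 0·1440 + 811; 811 = 13·60 + 31 → 13:31, same day
→ 2025-05-08 13:31 JKJ

2025-05-08 13:31 JKJ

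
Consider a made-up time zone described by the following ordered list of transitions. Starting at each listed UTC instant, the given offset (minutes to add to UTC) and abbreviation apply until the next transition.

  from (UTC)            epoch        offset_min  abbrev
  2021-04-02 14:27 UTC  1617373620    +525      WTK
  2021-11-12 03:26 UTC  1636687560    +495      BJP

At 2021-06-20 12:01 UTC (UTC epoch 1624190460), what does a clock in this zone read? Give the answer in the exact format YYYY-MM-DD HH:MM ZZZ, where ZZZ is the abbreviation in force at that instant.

Query: 2021-06-20 12:01 UTC
Rule 1/2 (WTK, +08:45): 2021-04-02 14:27 UTC ≤ query < 2021-11-12 03:26 UTC
12·60 + 1 + 525 = 1246 min
1246 = 0·1440 + 1246; 1246 = 20·60 + 46 → 20:46, same day
→ 2021-06-20 20:46 WTK

2021-06-20 20:46 WTK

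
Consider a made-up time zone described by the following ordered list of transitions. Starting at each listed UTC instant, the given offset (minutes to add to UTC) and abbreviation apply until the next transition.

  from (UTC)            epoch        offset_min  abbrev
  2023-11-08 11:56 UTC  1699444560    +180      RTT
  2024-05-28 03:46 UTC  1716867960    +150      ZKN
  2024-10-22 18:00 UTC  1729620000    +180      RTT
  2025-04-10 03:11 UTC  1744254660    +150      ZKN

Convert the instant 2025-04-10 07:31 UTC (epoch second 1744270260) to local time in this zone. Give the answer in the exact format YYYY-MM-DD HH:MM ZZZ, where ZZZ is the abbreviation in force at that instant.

2025-04-10 10:01 ZKN

Query: 2025-04-10 07:31 UTC
Rule 4/4 (ZKN, +02:30): 2025-04-10 03:11 UTC ≤ query < +∞
7·60 + 31 + 150 = 601 min
601 = 0·1440 + 601; 601 = 10·60 + 1 → 10:01, same day
→ 2025-04-10 10:01 ZKN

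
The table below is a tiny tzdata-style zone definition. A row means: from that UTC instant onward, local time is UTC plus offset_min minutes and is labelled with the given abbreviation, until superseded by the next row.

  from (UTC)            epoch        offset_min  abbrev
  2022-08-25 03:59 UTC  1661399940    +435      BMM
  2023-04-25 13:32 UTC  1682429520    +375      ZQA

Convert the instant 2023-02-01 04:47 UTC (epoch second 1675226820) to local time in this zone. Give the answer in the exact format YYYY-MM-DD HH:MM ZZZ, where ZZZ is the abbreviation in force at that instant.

2023-02-01 12:02 BMM

Query: 2023-02-01 04:47 UTC
Rule 1/2 (BMM, +07:15): 2022-08-25 03:59 UTC ≤ query < 2023-04-25 13:32 UTC
4·60 + 47 + 435 = 722 min
722 = 0·1440 + 722; 722 = 12·60 + 2 → 12:02, same day
→ 2023-02-01 12:02 BMM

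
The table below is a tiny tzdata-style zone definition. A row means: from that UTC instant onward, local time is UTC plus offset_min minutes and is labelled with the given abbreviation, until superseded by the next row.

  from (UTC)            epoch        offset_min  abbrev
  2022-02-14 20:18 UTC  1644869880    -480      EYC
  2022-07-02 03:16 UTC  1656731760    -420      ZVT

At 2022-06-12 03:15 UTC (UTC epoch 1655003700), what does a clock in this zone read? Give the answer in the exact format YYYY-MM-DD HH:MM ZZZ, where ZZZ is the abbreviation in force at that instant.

2022-06-11 19:15 EYC

Query: 2022-06-12 03:15 UTC
Rule 1/2 (EYC, -08:00): 2022-02-14 20:18 UTC ≤ query < 2022-07-02 03:16 UTC
3·60 + 15 - 480 = -285 min
-285 = -1·1440 + 1155; 1155 = 19·60 + 15 → 19:15, 2022-06-12 - 1 day = 2022-06-11
→ 2022-06-11 19:15 EYC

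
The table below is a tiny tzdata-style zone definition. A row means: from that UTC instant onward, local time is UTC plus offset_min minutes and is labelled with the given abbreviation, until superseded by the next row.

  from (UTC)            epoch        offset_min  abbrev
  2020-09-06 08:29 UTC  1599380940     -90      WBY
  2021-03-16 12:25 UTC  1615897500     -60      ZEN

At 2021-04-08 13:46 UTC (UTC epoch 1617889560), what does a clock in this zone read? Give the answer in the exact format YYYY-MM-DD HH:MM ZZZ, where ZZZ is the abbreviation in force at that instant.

2021-04-08 12:46 ZEN

Query: 2021-04-08 13:46 UTC
Rule 2/2 (ZEN, -01:00): 2021-03-16 12:25 UTC ≤ query < +∞
13·60 + 46 - 60 = 766 min
766 = 0·1440 + 766; 766 = 12·60 + 46 → 12:46, same day
→ 2021-04-08 12:46 ZEN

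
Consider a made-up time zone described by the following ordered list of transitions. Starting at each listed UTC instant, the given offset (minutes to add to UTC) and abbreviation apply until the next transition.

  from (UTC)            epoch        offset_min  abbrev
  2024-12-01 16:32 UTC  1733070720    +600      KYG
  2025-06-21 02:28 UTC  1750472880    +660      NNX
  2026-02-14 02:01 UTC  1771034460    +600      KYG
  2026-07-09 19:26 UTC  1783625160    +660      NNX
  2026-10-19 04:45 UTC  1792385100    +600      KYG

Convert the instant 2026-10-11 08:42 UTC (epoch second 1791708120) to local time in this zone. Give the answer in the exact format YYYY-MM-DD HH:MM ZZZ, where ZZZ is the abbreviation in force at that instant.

Query: 2026-10-11 08:42 UTC
Rule 4/5 (NNX, +11:00): 2026-07-09 19:26 UTC ≤ query < 2026-10-19 04:45 UTC
8·60 + 42 + 660 = 1182 min
1182 = 0·1440 + 1182; 1182 = 19·60 + 42 → 19:42, same day
→ 2026-10-11 19:42 NNX

2026-10-11 19:42 NNX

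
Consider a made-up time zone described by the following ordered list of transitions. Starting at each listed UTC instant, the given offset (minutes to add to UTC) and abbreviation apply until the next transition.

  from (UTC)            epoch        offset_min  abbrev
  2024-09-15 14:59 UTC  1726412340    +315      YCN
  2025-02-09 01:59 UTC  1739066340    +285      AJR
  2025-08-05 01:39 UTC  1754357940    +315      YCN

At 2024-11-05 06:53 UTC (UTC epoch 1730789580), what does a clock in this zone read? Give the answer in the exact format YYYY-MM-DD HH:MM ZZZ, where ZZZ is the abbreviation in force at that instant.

Query: 2024-11-05 06:53 UTC
Rule 1/3 (YCN, +05:15): 2024-09-15 14:59 UTC ≤ query < 2025-02-09 01:59 UTC
6·60 + 53 + 315 = 728 min
728 = 0·1440 + 728; 728 = 12·60 + 8 → 12:08, same day
→ 2024-11-05 12:08 YCN

2024-11-05 12:08 YCN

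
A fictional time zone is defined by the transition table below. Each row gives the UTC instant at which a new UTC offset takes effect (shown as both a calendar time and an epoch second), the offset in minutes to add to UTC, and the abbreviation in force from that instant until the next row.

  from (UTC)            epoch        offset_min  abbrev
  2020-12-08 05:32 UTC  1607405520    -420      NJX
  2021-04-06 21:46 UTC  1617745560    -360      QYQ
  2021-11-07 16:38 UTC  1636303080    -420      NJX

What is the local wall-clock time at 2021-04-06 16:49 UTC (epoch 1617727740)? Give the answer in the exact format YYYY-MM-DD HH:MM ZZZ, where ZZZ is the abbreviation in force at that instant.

Query: 2021-04-06 16:49 UTC
Rule 1/3 (NJX, -07:00): 2020-12-08 05:32 UTC ≤ query < 2021-04-06 21:46 UTC
16·60 + 49 - 420 = 589 min
589 = 0·1440 + 589; 589 = 9·60 + 49 → 09:49, same day
→ 2021-04-06 09:49 NJX

2021-04-06 09:49 NJX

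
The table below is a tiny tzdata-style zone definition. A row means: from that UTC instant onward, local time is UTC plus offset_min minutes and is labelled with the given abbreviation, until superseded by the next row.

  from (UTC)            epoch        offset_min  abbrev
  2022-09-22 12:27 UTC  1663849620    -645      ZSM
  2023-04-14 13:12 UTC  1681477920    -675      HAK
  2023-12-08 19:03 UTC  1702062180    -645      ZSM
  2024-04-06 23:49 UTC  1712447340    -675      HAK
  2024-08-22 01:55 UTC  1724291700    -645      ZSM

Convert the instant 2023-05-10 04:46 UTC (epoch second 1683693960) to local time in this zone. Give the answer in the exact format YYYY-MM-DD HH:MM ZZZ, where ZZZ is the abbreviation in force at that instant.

Query: 2023-05-10 04:46 UTC
Rule 2/5 (HAK, -11:15): 2023-04-14 13:12 UTC ≤ query < 2023-12-08 19:03 UTC
4·60 + 46 - 675 = -389 min
-389 = -1·1440 + 1051; 1051 = 17·60 + 31 → 17:31, 2023-05-10 - 1 day = 2023-05-09
→ 2023-05-09 17:31 HAK

2023-05-09 17:31 HAK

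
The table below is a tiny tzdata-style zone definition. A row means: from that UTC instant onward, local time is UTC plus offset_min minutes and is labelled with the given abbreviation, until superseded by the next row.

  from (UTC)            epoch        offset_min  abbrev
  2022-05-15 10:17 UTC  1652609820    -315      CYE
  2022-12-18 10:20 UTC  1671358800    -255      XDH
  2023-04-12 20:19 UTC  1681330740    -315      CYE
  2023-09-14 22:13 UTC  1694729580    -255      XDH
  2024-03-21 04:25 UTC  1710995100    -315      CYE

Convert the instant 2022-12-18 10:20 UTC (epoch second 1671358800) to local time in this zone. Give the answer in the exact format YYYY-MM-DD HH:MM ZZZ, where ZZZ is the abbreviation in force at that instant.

2022-12-18 06:05 XDH

Query: 2022-12-18 10:20 UTC
Rule 2/5 (XDH, -04:15): 2022-12-18 10:20 UTC ≤ query < 2023-04-12 20:19 UTC
10·60 + 20 - 255 = 365 min
365 = 0·1440 + 365; 365 = 6·60 + 5 → 06:05, same day
→ 2022-12-18 06:05 XDH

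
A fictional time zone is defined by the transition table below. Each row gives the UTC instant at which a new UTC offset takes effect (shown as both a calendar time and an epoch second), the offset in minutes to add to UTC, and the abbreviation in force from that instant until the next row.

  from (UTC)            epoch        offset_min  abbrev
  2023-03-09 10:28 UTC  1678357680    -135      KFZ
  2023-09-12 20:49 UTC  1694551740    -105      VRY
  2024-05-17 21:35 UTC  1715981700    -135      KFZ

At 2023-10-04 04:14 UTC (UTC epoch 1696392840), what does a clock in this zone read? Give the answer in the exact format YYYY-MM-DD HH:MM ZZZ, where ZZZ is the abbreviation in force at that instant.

2023-10-04 02:29 VRY

Query: 2023-10-04 04:14 UTC
Rule 2/3 (VRY, -01:45): 2023-09-12 20:49 UTC ≤ query < 2024-05-17 21:35 UTC
4·60 + 14 - 105 = 149 min
149 = 0·1440 + 149; 149 = 2·60 + 29 → 02:29, same day
→ 2023-10-04 02:29 VRY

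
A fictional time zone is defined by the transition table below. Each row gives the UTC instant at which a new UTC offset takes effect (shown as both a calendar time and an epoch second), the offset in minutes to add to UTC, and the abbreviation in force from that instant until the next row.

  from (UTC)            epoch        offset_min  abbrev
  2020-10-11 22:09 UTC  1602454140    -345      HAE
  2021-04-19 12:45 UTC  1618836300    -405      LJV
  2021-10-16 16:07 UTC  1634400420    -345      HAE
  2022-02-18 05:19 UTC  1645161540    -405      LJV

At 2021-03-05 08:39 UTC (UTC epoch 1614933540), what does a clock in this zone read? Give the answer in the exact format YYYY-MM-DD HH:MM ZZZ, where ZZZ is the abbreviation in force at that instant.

Query: 2021-03-05 08:39 UTC
Rule 1/4 (HAE, -05:45): 2020-10-11 22:09 UTC ≤ query < 2021-04-19 12:45 UTC
8·60 + 39 - 345 = 174 min
174 = 0·1440 + 174; 174 = 2·60 + 54 → 02:54, same day
→ 2021-03-05 02:54 HAE

2021-03-05 02:54 HAE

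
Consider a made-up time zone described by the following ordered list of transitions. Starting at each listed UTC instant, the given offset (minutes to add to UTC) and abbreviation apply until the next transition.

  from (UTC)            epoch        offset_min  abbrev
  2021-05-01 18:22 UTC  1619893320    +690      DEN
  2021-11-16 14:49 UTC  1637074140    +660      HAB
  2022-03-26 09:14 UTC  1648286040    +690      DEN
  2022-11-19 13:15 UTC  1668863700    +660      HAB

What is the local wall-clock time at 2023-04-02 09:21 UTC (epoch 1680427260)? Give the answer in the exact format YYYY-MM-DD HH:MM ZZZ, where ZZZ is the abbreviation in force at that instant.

2023-04-02 20:21 HAB

Query: 2023-04-02 09:21 UTC
Rule 4/4 (HAB, +11:00): 2022-11-19 13:15 UTC ≤ query < +∞
9·60 + 21 + 660 = 1221 min
1221 = 0·1440 + 1221; 1221 = 20·60 + 21 → 20:21, same day
→ 2023-04-02 20:21 HAB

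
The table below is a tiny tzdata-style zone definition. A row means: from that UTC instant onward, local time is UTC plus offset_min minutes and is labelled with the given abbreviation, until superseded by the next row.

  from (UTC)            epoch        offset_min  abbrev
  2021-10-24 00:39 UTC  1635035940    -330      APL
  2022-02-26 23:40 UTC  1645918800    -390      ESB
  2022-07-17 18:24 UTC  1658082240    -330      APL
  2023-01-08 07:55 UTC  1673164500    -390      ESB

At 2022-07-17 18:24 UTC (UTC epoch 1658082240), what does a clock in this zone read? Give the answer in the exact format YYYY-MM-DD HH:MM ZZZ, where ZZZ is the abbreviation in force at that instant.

2022-07-17 12:54 APL

Query: 2022-07-17 18:24 UTC
Rule 3/4 (APL, -05:30): 2022-07-17 18:24 UTC ≤ query < 2023-01-08 07:55 UTC
18·60 + 24 - 330 = 774 min
774 = 0·1440 + 774; 774 = 12·60 + 54 → 12:54, same day
→ 2022-07-17 12:54 APL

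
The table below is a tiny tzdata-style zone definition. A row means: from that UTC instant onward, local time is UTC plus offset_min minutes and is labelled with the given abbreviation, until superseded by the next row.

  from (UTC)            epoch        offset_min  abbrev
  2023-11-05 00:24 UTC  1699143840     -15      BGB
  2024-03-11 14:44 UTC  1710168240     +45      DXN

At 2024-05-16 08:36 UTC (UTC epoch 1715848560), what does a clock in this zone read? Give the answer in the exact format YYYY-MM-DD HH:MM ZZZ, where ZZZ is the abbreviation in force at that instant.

2024-05-16 09:21 DXN

Query: 2024-05-16 08:36 UTC
Rule 2/2 (DXN, +00:45): 2024-03-11 14:44 UTC ≤ query < +∞
8·60 + 36 + 45 = 561 min
561 = 0·1440 + 561; 561 = 9·60 + 21 → 09:21, same day
→ 2024-05-16 09:21 DXN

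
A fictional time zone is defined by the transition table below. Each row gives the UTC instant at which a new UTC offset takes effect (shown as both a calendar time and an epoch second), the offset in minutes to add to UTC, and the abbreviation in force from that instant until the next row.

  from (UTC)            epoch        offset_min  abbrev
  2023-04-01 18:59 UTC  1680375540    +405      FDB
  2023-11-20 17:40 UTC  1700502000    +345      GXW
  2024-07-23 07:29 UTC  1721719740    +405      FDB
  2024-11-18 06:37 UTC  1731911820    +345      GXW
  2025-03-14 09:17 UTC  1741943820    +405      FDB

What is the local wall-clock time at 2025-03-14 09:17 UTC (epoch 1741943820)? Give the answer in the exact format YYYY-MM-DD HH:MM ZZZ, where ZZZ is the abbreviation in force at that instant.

Query: 2025-03-14 09:17 UTC
Rule 5/5 (FDB, +06:45): 2025-03-14 09:17 UTC ≤ query < +∞
9·60 + 17 + 405 = 962 min
962 = 0·1440 + 962; 962 = 16·60 + 2 → 16:02, same day
→ 2025-03-14 16:02 FDB

2025-03-14 16:02 FDB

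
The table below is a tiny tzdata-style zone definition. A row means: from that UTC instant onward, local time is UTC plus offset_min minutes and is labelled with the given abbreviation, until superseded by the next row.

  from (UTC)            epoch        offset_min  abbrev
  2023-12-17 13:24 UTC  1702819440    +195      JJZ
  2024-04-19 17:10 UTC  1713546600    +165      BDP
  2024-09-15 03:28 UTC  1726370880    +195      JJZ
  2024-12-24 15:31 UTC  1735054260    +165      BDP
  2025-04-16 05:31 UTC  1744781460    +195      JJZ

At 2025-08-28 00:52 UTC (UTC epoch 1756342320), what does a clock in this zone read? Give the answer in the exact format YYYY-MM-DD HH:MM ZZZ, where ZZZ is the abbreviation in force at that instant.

Query: 2025-08-28 00:52 UTC
Rule 5/5 (JJZ, +03:15): 2025-04-16 05:31 UTC ≤ query < +∞
0·60 + 52 + 195 = 247 min
247 = 0·1440 + 247; 247 = 4·60 + 7 → 04:07, same day
→ 2025-08-28 04:07 JJZ

2025-08-28 04:07 JJZ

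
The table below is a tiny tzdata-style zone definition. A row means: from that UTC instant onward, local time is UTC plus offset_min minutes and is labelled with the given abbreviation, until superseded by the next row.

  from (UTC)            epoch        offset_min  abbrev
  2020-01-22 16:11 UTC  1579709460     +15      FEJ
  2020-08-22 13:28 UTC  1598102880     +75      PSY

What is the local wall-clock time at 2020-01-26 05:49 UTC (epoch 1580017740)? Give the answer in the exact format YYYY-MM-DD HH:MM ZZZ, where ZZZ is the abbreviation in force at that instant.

2020-01-26 06:04 FEJ

Query: 2020-01-26 05:49 UTC
Rule 1/2 (FEJ, +00:15): 2020-01-22 16:11 UTC ≤ query < 2020-08-22 13:28 UTC
5·60 + 49 + 15 = 364 min
364 = 0·1440 + 364; 364 = 6·60 + 4 → 06:04, same day
→ 2020-01-26 06:04 FEJ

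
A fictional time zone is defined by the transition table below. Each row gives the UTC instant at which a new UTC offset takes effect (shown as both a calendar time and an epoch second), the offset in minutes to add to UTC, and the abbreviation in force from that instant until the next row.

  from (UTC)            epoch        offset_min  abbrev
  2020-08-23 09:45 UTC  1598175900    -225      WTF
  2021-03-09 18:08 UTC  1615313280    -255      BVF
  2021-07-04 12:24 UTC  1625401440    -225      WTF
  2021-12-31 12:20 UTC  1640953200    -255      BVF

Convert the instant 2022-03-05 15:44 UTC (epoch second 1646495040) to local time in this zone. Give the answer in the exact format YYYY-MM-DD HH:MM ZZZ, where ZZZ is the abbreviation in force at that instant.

Query: 2022-03-05 15:44 UTC
Rule 4/4 (BVF, -04:15): 2021-12-31 12:20 UTC ≤ query < +∞
15·60 + 44 - 255 = 689 min
689 = 0·1440 + 689; 689 = 11·60 + 29 → 11:29, same day
→ 2022-03-05 11:29 BVF

2022-03-05 11:29 BVF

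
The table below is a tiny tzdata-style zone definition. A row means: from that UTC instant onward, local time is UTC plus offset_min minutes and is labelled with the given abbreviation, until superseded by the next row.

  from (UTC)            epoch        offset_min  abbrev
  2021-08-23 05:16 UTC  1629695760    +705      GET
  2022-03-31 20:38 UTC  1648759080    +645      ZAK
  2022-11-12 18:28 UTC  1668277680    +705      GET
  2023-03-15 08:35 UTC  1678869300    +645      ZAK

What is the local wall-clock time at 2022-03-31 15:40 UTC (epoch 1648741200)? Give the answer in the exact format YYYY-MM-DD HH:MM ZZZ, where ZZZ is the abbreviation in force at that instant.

2022-04-01 03:25 GET

Query: 2022-03-31 15:40 UTC
Rule 1/4 (GET, +11:45): 2021-08-23 05:16 UTC ≤ query < 2022-03-31 20:38 UTC
15·60 + 40 + 705 = 1645 min
1645 = 1·1440 + 205; 205 = 3·60 + 25 → 03:25, 2022-03-31 + 1 day = 2022-04-01
→ 2022-04-01 03:25 GET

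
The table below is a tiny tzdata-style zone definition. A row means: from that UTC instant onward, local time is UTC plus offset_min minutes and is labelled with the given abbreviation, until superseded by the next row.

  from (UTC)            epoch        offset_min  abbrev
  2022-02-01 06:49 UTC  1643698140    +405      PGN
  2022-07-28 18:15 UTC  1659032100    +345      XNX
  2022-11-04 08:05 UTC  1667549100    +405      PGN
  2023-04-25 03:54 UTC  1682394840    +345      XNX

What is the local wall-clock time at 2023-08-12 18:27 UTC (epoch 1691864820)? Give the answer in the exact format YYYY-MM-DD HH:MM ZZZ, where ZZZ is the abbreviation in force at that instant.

Query: 2023-08-12 18:27 UTC
Rule 4/4 (XNX, +05:45): 2023-04-25 03:54 UTC ≤ query < +∞
18·60 + 27 + 345 = 1452 min
1452 = 1·1440 + 12; 12 = 0·60 + 12 → 00:12, 2023-08-12 + 1 day = 2023-08-13
→ 2023-08-13 00:12 XNX

2023-08-13 00:12 XNX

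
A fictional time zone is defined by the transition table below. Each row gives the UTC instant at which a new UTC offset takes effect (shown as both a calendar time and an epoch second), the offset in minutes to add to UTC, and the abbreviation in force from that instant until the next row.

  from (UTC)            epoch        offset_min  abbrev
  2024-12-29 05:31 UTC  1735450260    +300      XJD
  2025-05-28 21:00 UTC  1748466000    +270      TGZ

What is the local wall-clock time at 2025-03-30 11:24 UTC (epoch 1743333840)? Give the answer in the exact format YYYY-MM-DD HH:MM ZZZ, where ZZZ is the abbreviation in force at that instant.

2025-03-30 16:24 XJD

Query: 2025-03-30 11:24 UTC
Rule 1/2 (XJD, +05:00): 2024-12-29 05:31 UTC ≤ query < 2025-05-28 21:00 UTC
11·60 + 24 + 300 = 984 min
984 = 0·1440 + 984; 984 = 16·60 + 24 → 16:24, same day
→ 2025-03-30 16:24 XJD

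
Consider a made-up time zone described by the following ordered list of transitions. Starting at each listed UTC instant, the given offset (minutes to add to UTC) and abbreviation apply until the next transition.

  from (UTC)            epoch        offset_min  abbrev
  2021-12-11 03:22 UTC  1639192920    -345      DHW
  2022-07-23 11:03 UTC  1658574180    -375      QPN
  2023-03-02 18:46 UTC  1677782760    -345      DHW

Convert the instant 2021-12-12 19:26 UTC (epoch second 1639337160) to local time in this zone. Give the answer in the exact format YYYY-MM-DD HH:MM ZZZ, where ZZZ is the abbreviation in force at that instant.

Query: 2021-12-12 19:26 UTC
Rule 1/3 (DHW, -05:45): 2021-12-11 03:22 UTC ≤ query < 2022-07-23 11:03 UTC
19·60 + 26 - 345 = 821 min
821 = 0·1440 + 821; 821 = 13·60 + 41 → 13:41, same day
→ 2021-12-12 13:41 DHW

2021-12-12 13:41 DHW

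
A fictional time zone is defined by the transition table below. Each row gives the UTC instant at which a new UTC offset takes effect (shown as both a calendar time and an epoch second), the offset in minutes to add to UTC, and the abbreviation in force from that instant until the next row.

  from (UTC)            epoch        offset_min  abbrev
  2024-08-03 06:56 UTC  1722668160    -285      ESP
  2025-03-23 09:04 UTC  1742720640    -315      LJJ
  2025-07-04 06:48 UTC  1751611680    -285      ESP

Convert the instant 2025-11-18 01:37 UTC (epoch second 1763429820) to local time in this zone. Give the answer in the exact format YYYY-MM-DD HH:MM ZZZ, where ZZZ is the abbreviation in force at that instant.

2025-11-17 20:52 ESP

Query: 2025-11-18 01:37 UTC
Rule 3/3 (ESP, -04:45): 2025-07-04 06:48 UTC ≤ query < +∞
1·60 + 37 - 285 = -188 min
-188 = -1·1440 + 1252; 1252 = 20·60 + 52 → 20:52, 2025-11-18 - 1 day = 2025-11-17
→ 2025-11-17 20:52 ESP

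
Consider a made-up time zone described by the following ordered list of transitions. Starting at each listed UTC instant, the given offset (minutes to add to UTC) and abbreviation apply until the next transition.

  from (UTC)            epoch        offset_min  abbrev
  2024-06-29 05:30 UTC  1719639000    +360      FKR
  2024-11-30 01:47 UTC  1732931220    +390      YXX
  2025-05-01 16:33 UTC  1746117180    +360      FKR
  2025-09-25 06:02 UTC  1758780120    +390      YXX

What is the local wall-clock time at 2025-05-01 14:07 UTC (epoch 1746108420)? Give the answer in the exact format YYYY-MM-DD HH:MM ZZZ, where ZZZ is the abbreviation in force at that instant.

2025-05-01 20:37 YXX

Query: 2025-05-01 14:07 UTC
Rule 2/4 (YXX, +06:30): 2024-11-30 01:47 UTC ≤ query < 2025-05-01 16:33 UTC
14·60 + 7 + 390 = 1237 min
1237 = 0·1440 + 1237; 1237 = 20·60 + 37 → 20:37, same day
→ 2025-05-01 20:37 YXX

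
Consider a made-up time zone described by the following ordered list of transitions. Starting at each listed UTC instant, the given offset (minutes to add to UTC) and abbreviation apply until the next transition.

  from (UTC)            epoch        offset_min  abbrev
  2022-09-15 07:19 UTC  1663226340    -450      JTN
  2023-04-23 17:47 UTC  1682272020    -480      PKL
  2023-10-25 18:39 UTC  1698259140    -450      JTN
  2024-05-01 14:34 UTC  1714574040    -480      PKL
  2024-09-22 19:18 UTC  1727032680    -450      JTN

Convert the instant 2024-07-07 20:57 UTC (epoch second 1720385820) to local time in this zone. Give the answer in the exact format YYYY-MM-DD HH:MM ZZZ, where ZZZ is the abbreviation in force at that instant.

Query: 2024-07-07 20:57 UTC
Rule 4/5 (PKL, -08:00): 2024-05-01 14:34 UTC ≤ query < 2024-09-22 19:18 UTC
20·60 + 57 - 480 = 777 min
777 = 0·1440 + 777; 777 = 12·60 + 57 → 12:57, same day
→ 2024-07-07 12:57 PKL

2024-07-07 12:57 PKL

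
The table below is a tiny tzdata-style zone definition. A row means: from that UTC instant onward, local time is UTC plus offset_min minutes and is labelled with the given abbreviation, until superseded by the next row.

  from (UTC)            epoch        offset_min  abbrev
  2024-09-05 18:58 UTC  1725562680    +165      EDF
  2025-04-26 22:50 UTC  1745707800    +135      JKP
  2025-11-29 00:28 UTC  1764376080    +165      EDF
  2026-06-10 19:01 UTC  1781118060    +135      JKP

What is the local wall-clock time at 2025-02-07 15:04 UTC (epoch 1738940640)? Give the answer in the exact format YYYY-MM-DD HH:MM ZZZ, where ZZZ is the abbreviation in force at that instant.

2025-02-07 17:49 EDF

Query: 2025-02-07 15:04 UTC
Rule 1/4 (EDF, +02:45): 2024-09-05 18:58 UTC ≤ query < 2025-04-26 22:50 UTC
15·60 + 4 + 165 = 1069 min
1069 = 0·1440 + 1069; 1069 = 17·60 + 49 → 17:49, same day
→ 2025-02-07 17:49 EDF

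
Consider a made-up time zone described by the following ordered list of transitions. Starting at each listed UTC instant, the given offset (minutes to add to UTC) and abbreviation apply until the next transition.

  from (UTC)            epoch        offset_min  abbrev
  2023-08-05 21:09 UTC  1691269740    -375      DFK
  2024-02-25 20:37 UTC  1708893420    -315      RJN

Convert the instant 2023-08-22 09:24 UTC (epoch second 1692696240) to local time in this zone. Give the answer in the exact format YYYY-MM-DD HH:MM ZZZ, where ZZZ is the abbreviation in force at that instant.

Query: 2023-08-22 09:24 UTC
Rule 1/2 (DFK, -06:15): 2023-08-05 21:09 UTC ≤ query < 2024-02-25 20:37 UTC
9·60 + 24 - 375 = 189 min
189 = 0·1440 + 189; 189 = 3·60 + 9 → 03:09, same day
→ 2023-08-22 03:09 DFK

2023-08-22 03:09 DFK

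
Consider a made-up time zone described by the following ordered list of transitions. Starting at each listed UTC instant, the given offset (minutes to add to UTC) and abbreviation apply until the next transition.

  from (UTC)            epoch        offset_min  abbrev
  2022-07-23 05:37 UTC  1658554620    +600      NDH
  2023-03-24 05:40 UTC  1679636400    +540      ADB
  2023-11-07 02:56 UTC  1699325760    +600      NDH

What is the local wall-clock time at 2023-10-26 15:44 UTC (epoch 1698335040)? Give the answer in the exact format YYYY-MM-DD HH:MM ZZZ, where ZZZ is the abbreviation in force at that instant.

Query: 2023-10-26 15:44 UTC
Rule 2/3 (ADB, +09:00): 2023-03-24 05:40 UTC ≤ query < 2023-11-07 02:56 UTC
15·60 + 44 + 540 = 1484 min
1484 = 1·1440 + 44; 44 = 0·60 + 44 → 00:44, 2023-10-26 + 1 day = 2023-10-27
→ 2023-10-27 00:44 ADB

2023-10-27 00:44 ADB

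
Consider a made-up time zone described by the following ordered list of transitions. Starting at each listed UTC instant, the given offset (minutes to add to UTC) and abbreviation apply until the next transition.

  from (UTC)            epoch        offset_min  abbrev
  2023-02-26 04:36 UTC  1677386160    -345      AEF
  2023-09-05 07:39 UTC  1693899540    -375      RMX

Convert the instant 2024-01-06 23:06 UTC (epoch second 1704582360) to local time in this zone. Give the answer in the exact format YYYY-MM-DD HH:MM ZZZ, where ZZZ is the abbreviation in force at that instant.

Query: 2024-01-06 23:06 UTC
Rule 2/2 (RMX, -06:15): 2023-09-05 07:39 UTC ≤ query < +∞
23·60 + 6 - 375 = 1011 min
1011 = 0·1440 + 1011; 1011 = 16·60 + 51 → 16:51, same day
→ 2024-01-06 16:51 RMX

2024-01-06 16:51 RMX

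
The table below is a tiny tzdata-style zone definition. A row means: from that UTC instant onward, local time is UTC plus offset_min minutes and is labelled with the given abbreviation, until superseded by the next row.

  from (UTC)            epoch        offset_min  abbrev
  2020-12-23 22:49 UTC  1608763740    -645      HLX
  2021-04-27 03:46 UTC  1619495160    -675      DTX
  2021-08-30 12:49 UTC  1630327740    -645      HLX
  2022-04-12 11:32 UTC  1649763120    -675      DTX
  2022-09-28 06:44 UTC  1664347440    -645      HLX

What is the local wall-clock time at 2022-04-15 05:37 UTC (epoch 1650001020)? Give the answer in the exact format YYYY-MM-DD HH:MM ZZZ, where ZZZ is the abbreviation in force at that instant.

2022-04-14 18:22 DTX

Query: 2022-04-15 05:37 UTC
Rule 4/5 (DTX, -11:15): 2022-04-12 11:32 UTC ≤ query < 2022-09-28 06:44 UTC
5·60 + 37 - 675 = -338 min
-338 = -1·1440 + 1102; 1102 = 18·60 + 22 → 18:22, 2022-04-15 - 1 day = 2022-04-14
→ 2022-04-14 18:22 DTX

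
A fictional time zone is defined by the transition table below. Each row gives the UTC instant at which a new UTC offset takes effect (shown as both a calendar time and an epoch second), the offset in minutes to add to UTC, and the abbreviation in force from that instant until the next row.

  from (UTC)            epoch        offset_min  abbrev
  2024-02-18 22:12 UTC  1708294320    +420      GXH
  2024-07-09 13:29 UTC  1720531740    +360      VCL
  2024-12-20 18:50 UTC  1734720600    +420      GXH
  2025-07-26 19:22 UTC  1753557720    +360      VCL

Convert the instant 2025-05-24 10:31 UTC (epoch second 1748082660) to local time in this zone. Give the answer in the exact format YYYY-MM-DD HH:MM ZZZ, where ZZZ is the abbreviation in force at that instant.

2025-05-24 17:31 GXH

Query: 2025-05-24 10:31 UTC
Rule 3/4 (GXH, +07:00): 2024-12-20 18:50 UTC ≤ query < 2025-07-26 19:22 UTC
10·60 + 31 + 420 = 1051 min
1051 = 0·1440 + 1051; 1051 = 17·60 + 31 → 17:31, same day
→ 2025-05-24 17:31 GXH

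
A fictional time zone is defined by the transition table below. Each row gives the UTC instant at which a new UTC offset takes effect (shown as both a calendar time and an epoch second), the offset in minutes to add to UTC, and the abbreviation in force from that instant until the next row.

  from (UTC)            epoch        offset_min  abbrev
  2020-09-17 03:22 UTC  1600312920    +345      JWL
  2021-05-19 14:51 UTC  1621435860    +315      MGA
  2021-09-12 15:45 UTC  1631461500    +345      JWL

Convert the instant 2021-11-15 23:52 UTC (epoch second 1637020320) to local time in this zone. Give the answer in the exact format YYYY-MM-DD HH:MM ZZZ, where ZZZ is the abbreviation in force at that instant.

2021-11-16 05:37 JWL

Query: 2021-11-15 23:52 UTC
Rule 3/3 (JWL, +05:45): 2021-09-12 15:45 UTC ≤ query < +∞
23·60 + 52 + 345 = 1777 min
1777 = 1·1440 + 337; 337 = 5·60 + 37 → 05:37, 2021-11-15 + 1 day = 2021-11-16
→ 2021-11-16 05:37 JWL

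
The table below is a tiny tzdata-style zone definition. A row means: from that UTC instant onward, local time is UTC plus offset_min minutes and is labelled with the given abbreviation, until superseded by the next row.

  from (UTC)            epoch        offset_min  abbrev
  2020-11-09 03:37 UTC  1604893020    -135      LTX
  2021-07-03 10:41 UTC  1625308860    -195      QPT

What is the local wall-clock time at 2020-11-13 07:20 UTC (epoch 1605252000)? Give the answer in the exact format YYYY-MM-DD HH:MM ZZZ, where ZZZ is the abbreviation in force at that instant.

Query: 2020-11-13 07:20 UTC
Rule 1/2 (LTX, -02:15): 2020-11-09 03:37 UTC ≤ query < 2021-07-03 10:41 UTC
7·60 + 20 - 135 = 305 min
305 = 0·1440 + 305; 305 = 5·60 + 5 → 05:05, same day
→ 2020-11-13 05:05 LTX

2020-11-13 05:05 LTX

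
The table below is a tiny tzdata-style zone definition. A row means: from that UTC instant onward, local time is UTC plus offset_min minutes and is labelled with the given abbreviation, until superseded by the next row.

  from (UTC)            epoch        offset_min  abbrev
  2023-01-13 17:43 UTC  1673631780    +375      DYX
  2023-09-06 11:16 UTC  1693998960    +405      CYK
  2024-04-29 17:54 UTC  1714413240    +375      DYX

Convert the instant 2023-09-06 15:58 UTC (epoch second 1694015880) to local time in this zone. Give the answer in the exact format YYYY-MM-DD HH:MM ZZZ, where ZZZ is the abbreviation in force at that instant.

Query: 2023-09-06 15:58 UTC
Rule 2/3 (CYK, +06:45): 2023-09-06 11:16 UTC ≤ query < 2024-04-29 17:54 UTC
15·60 + 58 + 405 = 1363 min
1363 = 0·1440 + 1363; 1363 = 22·60 + 43 → 22:43, same day
→ 2023-09-06 22:43 CYK

2023-09-06 22:43 CYK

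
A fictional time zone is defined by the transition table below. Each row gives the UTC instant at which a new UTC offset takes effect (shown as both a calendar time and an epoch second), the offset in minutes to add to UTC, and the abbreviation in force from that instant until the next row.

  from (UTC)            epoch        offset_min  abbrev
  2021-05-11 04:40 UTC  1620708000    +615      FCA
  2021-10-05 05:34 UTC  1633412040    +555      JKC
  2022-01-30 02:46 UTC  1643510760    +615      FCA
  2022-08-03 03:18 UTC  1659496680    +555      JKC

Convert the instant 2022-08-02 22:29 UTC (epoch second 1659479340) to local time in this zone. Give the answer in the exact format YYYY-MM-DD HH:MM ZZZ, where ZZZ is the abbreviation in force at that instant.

2022-08-03 08:44 FCA

Query: 2022-08-02 22:29 UTC
Rule 3/4 (FCA, +10:15): 2022-01-30 02:46 UTC ≤ query < 2022-08-03 03:18 UTC
22·60 + 29 + 615 = 1964 min
1964 = 1·1440 + 524; 524 = 8·60 + 44 → 08:44, 2022-08-02 + 1 day = 2022-08-03
→ 2022-08-03 08:44 FCA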